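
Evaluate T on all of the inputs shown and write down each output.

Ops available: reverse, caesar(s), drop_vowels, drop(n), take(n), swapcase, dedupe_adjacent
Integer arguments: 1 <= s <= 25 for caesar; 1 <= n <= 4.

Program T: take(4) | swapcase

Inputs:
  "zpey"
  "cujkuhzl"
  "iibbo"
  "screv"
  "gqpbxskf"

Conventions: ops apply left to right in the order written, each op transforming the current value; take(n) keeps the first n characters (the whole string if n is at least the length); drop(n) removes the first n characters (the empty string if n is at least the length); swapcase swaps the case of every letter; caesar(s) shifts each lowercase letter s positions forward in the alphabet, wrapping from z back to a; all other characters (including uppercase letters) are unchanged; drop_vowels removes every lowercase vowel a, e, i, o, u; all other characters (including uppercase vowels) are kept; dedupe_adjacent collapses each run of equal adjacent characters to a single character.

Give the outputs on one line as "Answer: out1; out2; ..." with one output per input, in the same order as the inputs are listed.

"ZPEY"; "CUJK"; "IIBB"; "SCRE"; "GQPB"

Execution, op by op:
  "zpey" -> "zpey" -> "ZPEY"
  "cujkuhzl" -> "cujk" -> "CUJK"
  "iibbo" -> "iibb" -> "IIBB"
  "screv" -> "scre" -> "SCRE"
  "gqpbxskf" -> "gqpb" -> "GQPB"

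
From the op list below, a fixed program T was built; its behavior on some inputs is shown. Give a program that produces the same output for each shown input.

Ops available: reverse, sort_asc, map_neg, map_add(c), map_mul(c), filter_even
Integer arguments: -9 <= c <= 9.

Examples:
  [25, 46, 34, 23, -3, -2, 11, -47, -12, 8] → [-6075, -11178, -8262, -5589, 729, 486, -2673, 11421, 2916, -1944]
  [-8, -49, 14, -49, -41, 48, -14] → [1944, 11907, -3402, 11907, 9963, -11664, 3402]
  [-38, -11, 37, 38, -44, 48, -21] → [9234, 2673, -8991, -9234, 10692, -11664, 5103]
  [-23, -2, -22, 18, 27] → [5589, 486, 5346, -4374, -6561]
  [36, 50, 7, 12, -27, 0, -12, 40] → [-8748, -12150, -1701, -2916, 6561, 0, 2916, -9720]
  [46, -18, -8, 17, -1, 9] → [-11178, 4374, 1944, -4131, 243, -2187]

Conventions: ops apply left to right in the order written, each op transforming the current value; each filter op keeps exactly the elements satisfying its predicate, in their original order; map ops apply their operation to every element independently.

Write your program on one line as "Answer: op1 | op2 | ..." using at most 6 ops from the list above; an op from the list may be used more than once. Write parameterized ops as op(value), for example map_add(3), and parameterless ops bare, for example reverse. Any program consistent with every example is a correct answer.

map_mul(-9) | map_neg | map_mul(3) | map_mul(3) | map_mul(-3)

Check, running the answer program on each example:
  [25, 46, 34, 23, -3, -2, 11, -47, -12, 8] -> [-225, -414, -306, -207, 27, 18, -99, 423, 108, -72] -> [225, 414, 306, 207, -27, -18, 99, -423, -108, 72] -> [675, 1242, 918, 621, -81, -54, 297, -1269, -324, 216] -> [2025, 3726, 2754, 1863, -243, -162, 891, -3807, -972, 648] -> [-6075, -11178, -8262, -5589, 729, 486, -2673, 11421, 2916, -1944]
  [-8, -49, 14, -49, -41, 48, -14] -> [72, 441, -126, 441, 369, -432, 126] -> [-72, -441, 126, -441, -369, 432, -126] -> [-216, -1323, 378, -1323, -1107, 1296, -378] -> [-648, -3969, 1134, -3969, -3321, 3888, -1134] -> [1944, 11907, -3402, 11907, 9963, -11664, 3402]
  [-38, -11, 37, 38, -44, 48, -21] -> [342, 99, -333, -342, 396, -432, 189] -> [-342, -99, 333, 342, -396, 432, -189] -> [-1026, -297, 999, 1026, -1188, 1296, -567] -> [-3078, -891, 2997, 3078, -3564, 3888, -1701] -> [9234, 2673, -8991, -9234, 10692, -11664, 5103]
  [-23, -2, -22, 18, 27] -> [207, 18, 198, -162, -243] -> [-207, -18, -198, 162, 243] -> [-621, -54, -594, 486, 729] -> [-1863, -162, -1782, 1458, 2187] -> [5589, 486, 5346, -4374, -6561]
  [36, 50, 7, 12, -27, 0, -12, 40] -> [-324, -450, -63, -108, 243, 0, 108, -360] -> [324, 450, 63, 108, -243, 0, -108, 360] -> [972, 1350, 189, 324, -729, 0, -324, 1080] -> [2916, 4050, 567, 972, -2187, 0, -972, 3240] -> [-8748, -12150, -1701, -2916, 6561, 0, 2916, -9720]
  [46, -18, -8, 17, -1, 9] -> [-414, 162, 72, -153, 9, -81] -> [414, -162, -72, 153, -9, 81] -> [1242, -486, -216, 459, -27, 243] -> [3726, -1458, -648, 1377, -81, 729] -> [-11178, 4374, 1944, -4131, 243, -2187]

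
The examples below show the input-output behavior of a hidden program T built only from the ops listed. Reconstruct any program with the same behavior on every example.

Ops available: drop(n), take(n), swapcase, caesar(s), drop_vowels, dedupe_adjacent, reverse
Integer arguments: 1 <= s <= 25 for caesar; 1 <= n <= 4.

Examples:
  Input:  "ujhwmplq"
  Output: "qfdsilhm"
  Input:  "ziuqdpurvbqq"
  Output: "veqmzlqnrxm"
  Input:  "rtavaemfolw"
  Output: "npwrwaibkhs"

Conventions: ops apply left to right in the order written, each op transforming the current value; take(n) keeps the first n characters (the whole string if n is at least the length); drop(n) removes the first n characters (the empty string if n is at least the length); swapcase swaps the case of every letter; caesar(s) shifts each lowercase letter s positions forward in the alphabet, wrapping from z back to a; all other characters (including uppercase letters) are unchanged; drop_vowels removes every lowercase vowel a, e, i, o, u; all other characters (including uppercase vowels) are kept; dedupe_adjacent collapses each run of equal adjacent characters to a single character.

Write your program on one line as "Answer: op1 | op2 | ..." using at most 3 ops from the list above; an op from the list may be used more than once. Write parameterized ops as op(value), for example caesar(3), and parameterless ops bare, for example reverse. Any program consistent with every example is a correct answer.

dedupe_adjacent | caesar(15) | caesar(7)

Check, running the answer program on each example:
  "ujhwmplq" -> "ujhwmplq" -> "jywlbeaf" -> "qfdsilhm"
  "ziuqdpurvbqq" -> "ziuqdpurvbq" -> "oxjfsejgkqf" -> "veqmzlqnrxm"
  "rtavaemfolw" -> "rtavaemfolw" -> "gipkptbudal" -> "npwrwaibkhs"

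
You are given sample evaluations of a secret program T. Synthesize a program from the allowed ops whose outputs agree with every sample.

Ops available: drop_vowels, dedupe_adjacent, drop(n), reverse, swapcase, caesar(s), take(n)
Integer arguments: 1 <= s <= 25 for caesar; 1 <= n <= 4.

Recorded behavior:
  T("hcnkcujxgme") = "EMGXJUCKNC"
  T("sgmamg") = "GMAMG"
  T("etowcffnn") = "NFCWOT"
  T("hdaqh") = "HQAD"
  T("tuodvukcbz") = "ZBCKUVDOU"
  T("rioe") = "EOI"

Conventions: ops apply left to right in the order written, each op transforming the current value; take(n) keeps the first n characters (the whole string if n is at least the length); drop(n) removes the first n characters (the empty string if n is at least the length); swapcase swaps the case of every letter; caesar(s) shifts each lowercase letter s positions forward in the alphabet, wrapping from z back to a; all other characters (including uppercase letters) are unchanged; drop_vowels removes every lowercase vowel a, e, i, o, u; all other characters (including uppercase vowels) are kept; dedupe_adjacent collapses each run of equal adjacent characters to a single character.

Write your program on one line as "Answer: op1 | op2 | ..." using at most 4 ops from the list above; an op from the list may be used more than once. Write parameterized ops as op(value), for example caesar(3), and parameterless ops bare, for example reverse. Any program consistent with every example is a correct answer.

drop(1) | dedupe_adjacent | swapcase | reverse

Check, running the answer program on each example:
  "hcnkcujxgme" -> "cnkcujxgme" -> "cnkcujxgme" -> "CNKCUJXGME" -> "EMGXJUCKNC"
  "sgmamg" -> "gmamg" -> "gmamg" -> "GMAMG" -> "GMAMG"
  "etowcffnn" -> "towcffnn" -> "towcfn" -> "TOWCFN" -> "NFCWOT"
  "hdaqh" -> "daqh" -> "daqh" -> "DAQH" -> "HQAD"
  "tuodvukcbz" -> "uodvukcbz" -> "uodvukcbz" -> "UODVUKCBZ" -> "ZBCKUVDOU"
  "rioe" -> "ioe" -> "ioe" -> "IOE" -> "EOI"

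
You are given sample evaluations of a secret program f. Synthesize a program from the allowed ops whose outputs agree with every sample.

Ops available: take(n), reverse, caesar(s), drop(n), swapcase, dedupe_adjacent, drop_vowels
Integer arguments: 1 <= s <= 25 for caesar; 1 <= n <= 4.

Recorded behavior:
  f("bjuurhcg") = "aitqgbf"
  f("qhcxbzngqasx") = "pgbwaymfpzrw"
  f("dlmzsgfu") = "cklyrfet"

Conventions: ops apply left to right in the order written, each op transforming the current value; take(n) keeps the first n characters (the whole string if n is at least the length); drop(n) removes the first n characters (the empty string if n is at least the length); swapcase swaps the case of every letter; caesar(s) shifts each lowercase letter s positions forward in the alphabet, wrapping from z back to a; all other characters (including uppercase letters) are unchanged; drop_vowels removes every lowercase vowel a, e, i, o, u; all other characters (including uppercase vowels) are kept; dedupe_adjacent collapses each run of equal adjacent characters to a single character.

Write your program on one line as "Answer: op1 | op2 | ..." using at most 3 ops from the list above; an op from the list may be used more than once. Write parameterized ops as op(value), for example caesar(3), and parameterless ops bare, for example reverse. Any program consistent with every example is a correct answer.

dedupe_adjacent | caesar(25)

Check, running the answer program on each example:
  "bjuurhcg" -> "bjurhcg" -> "aitqgbf"
  "qhcxbzngqasx" -> "qhcxbzngqasx" -> "pgbwaymfpzrw"
  "dlmzsgfu" -> "dlmzsgfu" -> "cklyrfet"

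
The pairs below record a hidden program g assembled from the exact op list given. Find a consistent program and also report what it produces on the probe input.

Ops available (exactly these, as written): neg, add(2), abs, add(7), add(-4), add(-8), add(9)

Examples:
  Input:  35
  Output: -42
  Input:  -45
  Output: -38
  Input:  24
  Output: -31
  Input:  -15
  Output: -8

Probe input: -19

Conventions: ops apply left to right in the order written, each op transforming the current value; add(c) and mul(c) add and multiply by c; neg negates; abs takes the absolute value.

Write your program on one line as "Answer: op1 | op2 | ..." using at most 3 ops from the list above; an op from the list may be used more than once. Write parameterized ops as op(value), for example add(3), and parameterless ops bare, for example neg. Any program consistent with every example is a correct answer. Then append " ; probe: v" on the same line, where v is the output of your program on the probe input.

add(7) | abs | neg ; probe: -12

Check, running the answer program on each example:
  35 -> 42 -> 42 -> -42
  -45 -> -38 -> 38 -> -38
  24 -> 31 -> 31 -> -31
  -15 -> -8 -> 8 -> -8
  probe: -19 -> -12 -> 12 -> -12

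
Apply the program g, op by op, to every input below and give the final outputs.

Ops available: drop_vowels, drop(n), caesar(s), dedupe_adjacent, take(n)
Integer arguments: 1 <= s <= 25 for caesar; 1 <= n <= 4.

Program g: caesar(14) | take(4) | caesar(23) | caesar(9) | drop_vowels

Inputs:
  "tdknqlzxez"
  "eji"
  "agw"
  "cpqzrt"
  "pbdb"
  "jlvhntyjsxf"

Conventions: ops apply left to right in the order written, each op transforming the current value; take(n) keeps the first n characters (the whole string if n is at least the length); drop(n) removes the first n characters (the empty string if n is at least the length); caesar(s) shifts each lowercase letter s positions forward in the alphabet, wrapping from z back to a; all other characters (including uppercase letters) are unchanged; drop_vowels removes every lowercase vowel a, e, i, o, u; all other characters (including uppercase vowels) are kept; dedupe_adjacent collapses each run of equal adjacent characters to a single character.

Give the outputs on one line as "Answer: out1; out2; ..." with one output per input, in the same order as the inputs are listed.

Execution, op by op:
  "tdknqlzxez" -> "hrybeznlsn" -> "hryb" -> "eovy" -> "nxeh" -> "nxh"
  "eji" -> "sxw" -> "sxw" -> "put" -> "ydc" -> "ydc"
  "agw" -> "ouk" -> "ouk" -> "lrh" -> "uaq" -> "q"
  "cpqzrt" -> "qdenfh" -> "qden" -> "nabk" -> "wjkt" -> "wjkt"
  "pbdb" -> "dprp" -> "dprp" -> "amom" -> "jvxv" -> "jvxv"
  "jlvhntyjsxf" -> "xzjvbhmxglt" -> "xzjv" -> "uwgs" -> "dfpb" -> "dfpb"

"nxh"; "ydc"; "q"; "wjkt"; "jvxv"; "dfpb"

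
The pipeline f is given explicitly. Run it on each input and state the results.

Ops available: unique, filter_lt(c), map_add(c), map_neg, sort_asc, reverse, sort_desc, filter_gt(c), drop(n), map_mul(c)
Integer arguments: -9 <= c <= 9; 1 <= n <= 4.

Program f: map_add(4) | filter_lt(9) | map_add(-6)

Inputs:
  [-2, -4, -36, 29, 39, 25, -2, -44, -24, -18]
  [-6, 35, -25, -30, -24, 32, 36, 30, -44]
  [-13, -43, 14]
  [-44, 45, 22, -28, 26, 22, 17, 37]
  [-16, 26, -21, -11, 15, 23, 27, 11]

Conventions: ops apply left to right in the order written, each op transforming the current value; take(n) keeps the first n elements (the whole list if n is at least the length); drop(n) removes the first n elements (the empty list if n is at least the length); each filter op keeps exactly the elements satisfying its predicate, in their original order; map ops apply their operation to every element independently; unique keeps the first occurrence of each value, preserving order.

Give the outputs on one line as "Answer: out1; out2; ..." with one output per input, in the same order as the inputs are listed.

[-4, -6, -38, -4, -46, -26, -20]; [-8, -27, -32, -26, -46]; [-15, -45]; [-46, -30]; [-18, -23, -13]

Execution, op by op:
  [-2, -4, -36, 29, 39, 25, -2, -44, -24, -18] -> [2, 0, -32, 33, 43, 29, 2, -40, -20, -14] -> [2, 0, -32, 2, -40, -20, -14] -> [-4, -6, -38, -4, -46, -26, -20]
  [-6, 35, -25, -30, -24, 32, 36, 30, -44] -> [-2, 39, -21, -26, -20, 36, 40, 34, -40] -> [-2, -21, -26, -20, -40] -> [-8, -27, -32, -26, -46]
  [-13, -43, 14] -> [-9, -39, 18] -> [-9, -39] -> [-15, -45]
  [-44, 45, 22, -28, 26, 22, 17, 37] -> [-40, 49, 26, -24, 30, 26, 21, 41] -> [-40, -24] -> [-46, -30]
  [-16, 26, -21, -11, 15, 23, 27, 11] -> [-12, 30, -17, -7, 19, 27, 31, 15] -> [-12, -17, -7] -> [-18, -23, -13]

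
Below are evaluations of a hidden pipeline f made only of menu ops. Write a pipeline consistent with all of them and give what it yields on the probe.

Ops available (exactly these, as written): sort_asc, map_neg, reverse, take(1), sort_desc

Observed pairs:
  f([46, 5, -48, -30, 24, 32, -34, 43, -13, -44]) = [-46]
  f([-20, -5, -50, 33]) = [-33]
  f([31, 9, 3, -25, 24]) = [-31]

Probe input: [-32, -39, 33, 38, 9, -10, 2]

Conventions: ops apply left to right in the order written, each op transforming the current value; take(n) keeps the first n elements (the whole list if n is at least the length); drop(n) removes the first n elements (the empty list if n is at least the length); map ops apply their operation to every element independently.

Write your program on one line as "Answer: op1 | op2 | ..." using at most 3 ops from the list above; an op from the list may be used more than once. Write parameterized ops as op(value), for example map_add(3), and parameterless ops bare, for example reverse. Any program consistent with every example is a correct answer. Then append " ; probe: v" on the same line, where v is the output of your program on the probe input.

map_neg | sort_asc | take(1) ; probe: [-38]

Check, running the answer program on each example:
  [46, 5, -48, -30, 24, 32, -34, 43, -13, -44] -> [-46, -5, 48, 30, -24, -32, 34, -43, 13, 44] -> [-46, -43, -32, -24, -5, 13, 30, 34, 44, 48] -> [-46]
  [-20, -5, -50, 33] -> [20, 5, 50, -33] -> [-33, 5, 20, 50] -> [-33]
  [31, 9, 3, -25, 24] -> [-31, -9, -3, 25, -24] -> [-31, -24, -9, -3, 25] -> [-31]
  probe: [-32, -39, 33, 38, 9, -10, 2] -> [32, 39, -33, -38, -9, 10, -2] -> [-38, -33, -9, -2, 10, 32, 39] -> [-38]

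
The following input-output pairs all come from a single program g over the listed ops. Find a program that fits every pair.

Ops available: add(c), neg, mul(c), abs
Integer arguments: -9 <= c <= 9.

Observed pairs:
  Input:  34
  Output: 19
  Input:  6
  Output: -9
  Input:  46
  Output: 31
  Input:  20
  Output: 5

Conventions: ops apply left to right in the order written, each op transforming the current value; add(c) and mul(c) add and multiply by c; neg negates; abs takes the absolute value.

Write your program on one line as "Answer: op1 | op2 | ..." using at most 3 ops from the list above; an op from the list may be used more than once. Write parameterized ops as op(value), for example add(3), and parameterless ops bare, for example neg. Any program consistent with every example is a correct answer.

add(-8) | add(-7)

Check, running the answer program on each example:
  34 -> 26 -> 19
  6 -> -2 -> -9
  46 -> 38 -> 31
  20 -> 12 -> 5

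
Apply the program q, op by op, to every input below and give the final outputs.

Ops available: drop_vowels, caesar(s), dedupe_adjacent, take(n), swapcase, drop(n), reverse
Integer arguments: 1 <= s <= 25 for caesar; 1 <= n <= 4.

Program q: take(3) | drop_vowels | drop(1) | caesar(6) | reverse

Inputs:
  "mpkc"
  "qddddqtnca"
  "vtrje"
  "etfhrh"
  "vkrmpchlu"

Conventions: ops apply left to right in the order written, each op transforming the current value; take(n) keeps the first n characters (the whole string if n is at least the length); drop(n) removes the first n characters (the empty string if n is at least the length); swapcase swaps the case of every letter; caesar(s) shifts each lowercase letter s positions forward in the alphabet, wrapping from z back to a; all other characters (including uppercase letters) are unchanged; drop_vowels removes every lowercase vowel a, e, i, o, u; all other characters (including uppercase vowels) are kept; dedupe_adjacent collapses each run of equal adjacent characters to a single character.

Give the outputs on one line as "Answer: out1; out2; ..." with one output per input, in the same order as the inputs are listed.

"qv"; "jj"; "xz"; "l"; "xq"

Execution, op by op:
  "mpkc" -> "mpk" -> "mpk" -> "pk" -> "vq" -> "qv"
  "qddddqtnca" -> "qdd" -> "qdd" -> "dd" -> "jj" -> "jj"
  "vtrje" -> "vtr" -> "vtr" -> "tr" -> "zx" -> "xz"
  "etfhrh" -> "etf" -> "tf" -> "f" -> "l" -> "l"
  "vkrmpchlu" -> "vkr" -> "vkr" -> "kr" -> "qx" -> "xq"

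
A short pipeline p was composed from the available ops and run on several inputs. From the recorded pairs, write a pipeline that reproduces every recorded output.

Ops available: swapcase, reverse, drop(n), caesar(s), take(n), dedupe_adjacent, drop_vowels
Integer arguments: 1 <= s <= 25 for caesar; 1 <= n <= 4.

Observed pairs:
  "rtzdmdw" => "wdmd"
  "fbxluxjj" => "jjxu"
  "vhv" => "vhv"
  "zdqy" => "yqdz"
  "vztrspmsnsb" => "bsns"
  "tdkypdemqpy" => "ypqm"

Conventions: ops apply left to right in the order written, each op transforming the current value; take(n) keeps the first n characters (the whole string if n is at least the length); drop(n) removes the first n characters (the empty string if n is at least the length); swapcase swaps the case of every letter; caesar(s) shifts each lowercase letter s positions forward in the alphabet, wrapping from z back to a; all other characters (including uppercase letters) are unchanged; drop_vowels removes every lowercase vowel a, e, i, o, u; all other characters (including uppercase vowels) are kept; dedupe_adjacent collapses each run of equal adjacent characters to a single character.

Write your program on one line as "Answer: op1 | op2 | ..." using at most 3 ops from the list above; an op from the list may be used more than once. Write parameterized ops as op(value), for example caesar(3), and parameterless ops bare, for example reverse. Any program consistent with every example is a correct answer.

reverse | take(4)

Check, running the answer program on each example:
  "rtzdmdw" -> "wdmdztr" -> "wdmd"
  "fbxluxjj" -> "jjxulxbf" -> "jjxu"
  "vhv" -> "vhv" -> "vhv"
  "zdqy" -> "yqdz" -> "yqdz"
  "vztrspmsnsb" -> "bsnsmpsrtzv" -> "bsns"
  "tdkypdemqpy" -> "ypqmedpykdt" -> "ypqm"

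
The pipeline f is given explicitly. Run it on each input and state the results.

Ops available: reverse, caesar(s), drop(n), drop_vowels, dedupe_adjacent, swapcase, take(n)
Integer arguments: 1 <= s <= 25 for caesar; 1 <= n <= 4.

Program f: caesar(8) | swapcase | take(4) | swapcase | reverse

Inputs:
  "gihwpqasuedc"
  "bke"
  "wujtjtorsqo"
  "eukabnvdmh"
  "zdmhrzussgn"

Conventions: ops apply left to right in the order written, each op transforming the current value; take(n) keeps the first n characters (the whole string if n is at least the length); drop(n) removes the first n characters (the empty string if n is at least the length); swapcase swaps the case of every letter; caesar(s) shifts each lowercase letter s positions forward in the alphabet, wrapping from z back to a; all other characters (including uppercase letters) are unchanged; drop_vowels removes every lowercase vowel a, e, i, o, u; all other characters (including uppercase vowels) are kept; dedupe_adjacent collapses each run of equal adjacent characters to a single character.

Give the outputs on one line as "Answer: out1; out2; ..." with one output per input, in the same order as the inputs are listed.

"epqo"; "msj"; "brce"; "iscm"; "pulh"

Execution, op by op:
  "gihwpqasuedc" -> "oqpexyiacmlk" -> "OQPEXYIACMLK" -> "OQPE" -> "oqpe" -> "epqo"
  "bke" -> "jsm" -> "JSM" -> "JSM" -> "jsm" -> "msj"
  "wujtjtorsqo" -> "ecrbrbwzayw" -> "ECRBRBWZAYW" -> "ECRB" -> "ecrb" -> "brce"
  "eukabnvdmh" -> "mcsijvdlup" -> "MCSIJVDLUP" -> "MCSI" -> "mcsi" -> "iscm"
  "zdmhrzussgn" -> "hlupzhcaaov" -> "HLUPZHCAAOV" -> "HLUP" -> "hlup" -> "pulh"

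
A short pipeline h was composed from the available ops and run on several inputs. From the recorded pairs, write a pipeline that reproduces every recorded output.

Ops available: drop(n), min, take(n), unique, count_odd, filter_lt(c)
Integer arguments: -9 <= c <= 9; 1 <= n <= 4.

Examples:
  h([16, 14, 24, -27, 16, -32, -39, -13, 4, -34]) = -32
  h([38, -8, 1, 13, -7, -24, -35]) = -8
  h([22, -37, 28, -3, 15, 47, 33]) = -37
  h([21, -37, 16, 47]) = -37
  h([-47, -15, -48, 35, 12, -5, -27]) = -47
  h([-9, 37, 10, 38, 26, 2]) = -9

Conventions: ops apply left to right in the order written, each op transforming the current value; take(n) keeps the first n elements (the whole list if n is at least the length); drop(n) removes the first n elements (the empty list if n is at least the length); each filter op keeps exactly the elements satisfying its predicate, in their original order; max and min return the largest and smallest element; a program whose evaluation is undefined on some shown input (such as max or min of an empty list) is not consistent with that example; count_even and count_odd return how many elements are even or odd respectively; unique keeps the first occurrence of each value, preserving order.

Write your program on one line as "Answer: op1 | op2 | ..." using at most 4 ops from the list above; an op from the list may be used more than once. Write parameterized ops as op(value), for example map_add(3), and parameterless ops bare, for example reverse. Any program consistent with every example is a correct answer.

unique | filter_lt(-3) | take(2) | min

Check, running the answer program on each example:
  [16, 14, 24, -27, 16, -32, -39, -13, 4, -34] -> [16, 14, 24, -27, -32, -39, -13, 4, -34] -> [-27, -32, -39, -13, -34] -> [-27, -32] -> -32
  [38, -8, 1, 13, -7, -24, -35] -> [38, -8, 1, 13, -7, -24, -35] -> [-8, -7, -24, -35] -> [-8, -7] -> -8
  [22, -37, 28, -3, 15, 47, 33] -> [22, -37, 28, -3, 15, 47, 33] -> [-37] -> [-37] -> -37
  [21, -37, 16, 47] -> [21, -37, 16, 47] -> [-37] -> [-37] -> -37
  [-47, -15, -48, 35, 12, -5, -27] -> [-47, -15, -48, 35, 12, -5, -27] -> [-47, -15, -48, -5, -27] -> [-47, -15] -> -47
  [-9, 37, 10, 38, 26, 2] -> [-9, 37, 10, 38, 26, 2] -> [-9] -> [-9] -> -9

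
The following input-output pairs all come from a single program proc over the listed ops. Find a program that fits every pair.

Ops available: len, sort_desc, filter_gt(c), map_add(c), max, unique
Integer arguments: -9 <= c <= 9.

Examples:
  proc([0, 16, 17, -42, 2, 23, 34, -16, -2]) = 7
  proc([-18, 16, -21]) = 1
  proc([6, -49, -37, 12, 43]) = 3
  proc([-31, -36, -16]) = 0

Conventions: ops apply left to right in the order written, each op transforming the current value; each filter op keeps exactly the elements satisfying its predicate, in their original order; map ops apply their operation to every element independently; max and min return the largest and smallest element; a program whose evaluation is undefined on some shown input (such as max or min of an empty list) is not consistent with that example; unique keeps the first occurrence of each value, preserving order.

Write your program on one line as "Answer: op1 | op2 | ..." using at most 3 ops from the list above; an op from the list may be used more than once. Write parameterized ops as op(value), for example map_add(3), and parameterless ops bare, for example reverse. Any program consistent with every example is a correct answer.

filter_gt(-4) | len

Check, running the answer program on each example:
  [0, 16, 17, -42, 2, 23, 34, -16, -2] -> [0, 16, 17, 2, 23, 34, -2] -> 7
  [-18, 16, -21] -> [16] -> 1
  [6, -49, -37, 12, 43] -> [6, 12, 43] -> 3
  [-31, -36, -16] -> [] -> 0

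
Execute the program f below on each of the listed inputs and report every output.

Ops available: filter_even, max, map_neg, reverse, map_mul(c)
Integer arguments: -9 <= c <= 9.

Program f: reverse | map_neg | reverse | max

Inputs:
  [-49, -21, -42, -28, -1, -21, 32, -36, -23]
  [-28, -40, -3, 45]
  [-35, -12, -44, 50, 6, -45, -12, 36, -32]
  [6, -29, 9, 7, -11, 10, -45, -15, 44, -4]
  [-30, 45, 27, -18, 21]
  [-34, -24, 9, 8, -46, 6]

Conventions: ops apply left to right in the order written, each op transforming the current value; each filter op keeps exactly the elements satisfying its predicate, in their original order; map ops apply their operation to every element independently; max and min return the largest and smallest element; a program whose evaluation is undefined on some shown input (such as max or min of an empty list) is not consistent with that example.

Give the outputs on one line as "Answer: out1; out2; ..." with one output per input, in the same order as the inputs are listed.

Execution, op by op:
  [-49, -21, -42, -28, -1, -21, 32, -36, -23] -> [-23, -36, 32, -21, -1, -28, -42, -21, -49] -> [23, 36, -32, 21, 1, 28, 42, 21, 49] -> [49, 21, 42, 28, 1, 21, -32, 36, 23] -> 49
  [-28, -40, -3, 45] -> [45, -3, -40, -28] -> [-45, 3, 40, 28] -> [28, 40, 3, -45] -> 40
  [-35, -12, -44, 50, 6, -45, -12, 36, -32] -> [-32, 36, -12, -45, 6, 50, -44, -12, -35] -> [32, -36, 12, 45, -6, -50, 44, 12, 35] -> [35, 12, 44, -50, -6, 45, 12, -36, 32] -> 45
  [6, -29, 9, 7, -11, 10, -45, -15, 44, -4] -> [-4, 44, -15, -45, 10, -11, 7, 9, -29, 6] -> [4, -44, 15, 45, -10, 11, -7, -9, 29, -6] -> [-6, 29, -9, -7, 11, -10, 45, 15, -44, 4] -> 45
  [-30, 45, 27, -18, 21] -> [21, -18, 27, 45, -30] -> [-21, 18, -27, -45, 30] -> [30, -45, -27, 18, -21] -> 30
  [-34, -24, 9, 8, -46, 6] -> [6, -46, 8, 9, -24, -34] -> [-6, 46, -8, -9, 24, 34] -> [34, 24, -9, -8, 46, -6] -> 46

49; 40; 45; 45; 30; 46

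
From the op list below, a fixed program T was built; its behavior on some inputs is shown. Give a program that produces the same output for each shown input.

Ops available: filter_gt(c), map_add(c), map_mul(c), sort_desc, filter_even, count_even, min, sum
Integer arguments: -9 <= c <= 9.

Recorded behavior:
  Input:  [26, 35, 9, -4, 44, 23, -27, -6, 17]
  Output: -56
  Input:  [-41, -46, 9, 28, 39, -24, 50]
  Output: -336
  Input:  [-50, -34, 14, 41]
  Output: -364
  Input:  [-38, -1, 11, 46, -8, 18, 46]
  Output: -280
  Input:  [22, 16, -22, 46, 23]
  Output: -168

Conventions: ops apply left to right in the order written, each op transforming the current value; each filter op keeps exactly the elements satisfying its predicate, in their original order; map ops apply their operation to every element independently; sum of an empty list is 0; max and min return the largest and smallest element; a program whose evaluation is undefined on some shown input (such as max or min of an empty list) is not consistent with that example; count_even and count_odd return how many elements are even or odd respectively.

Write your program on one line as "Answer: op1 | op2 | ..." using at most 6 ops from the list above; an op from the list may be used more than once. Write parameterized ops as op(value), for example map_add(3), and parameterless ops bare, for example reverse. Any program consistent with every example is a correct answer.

filter_even | map_add(5) | map_add(-7) | map_mul(7) | min

Check, running the answer program on each example:
  [26, 35, 9, -4, 44, 23, -27, -6, 17] -> [26, -4, 44, -6] -> [31, 1, 49, -1] -> [24, -6, 42, -8] -> [168, -42, 294, -56] -> -56
  [-41, -46, 9, 28, 39, -24, 50] -> [-46, 28, -24, 50] -> [-41, 33, -19, 55] -> [-48, 26, -26, 48] -> [-336, 182, -182, 336] -> -336
  [-50, -34, 14, 41] -> [-50, -34, 14] -> [-45, -29, 19] -> [-52, -36, 12] -> [-364, -252, 84] -> -364
  [-38, -1, 11, 46, -8, 18, 46] -> [-38, 46, -8, 18, 46] -> [-33, 51, -3, 23, 51] -> [-40, 44, -10, 16, 44] -> [-280, 308, -70, 112, 308] -> -280
  [22, 16, -22, 46, 23] -> [22, 16, -22, 46] -> [27, 21, -17, 51] -> [20, 14, -24, 44] -> [140, 98, -168, 308] -> -168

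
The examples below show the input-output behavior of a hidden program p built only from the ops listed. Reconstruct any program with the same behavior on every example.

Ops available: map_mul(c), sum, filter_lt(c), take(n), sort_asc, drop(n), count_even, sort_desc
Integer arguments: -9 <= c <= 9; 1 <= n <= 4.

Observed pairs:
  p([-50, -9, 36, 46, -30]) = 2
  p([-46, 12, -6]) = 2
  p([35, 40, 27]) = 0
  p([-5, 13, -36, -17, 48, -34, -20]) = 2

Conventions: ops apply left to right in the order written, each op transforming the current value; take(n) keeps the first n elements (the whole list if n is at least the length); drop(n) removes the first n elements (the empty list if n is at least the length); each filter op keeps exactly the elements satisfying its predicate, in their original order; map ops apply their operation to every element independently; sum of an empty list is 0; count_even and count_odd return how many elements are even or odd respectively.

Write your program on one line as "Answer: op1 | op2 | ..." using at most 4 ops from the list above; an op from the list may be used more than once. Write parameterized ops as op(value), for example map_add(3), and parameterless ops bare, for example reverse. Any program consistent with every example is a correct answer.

sort_asc | take(2) | count_even

Check, running the answer program on each example:
  [-50, -9, 36, 46, -30] -> [-50, -30, -9, 36, 46] -> [-50, -30] -> 2
  [-46, 12, -6] -> [-46, -6, 12] -> [-46, -6] -> 2
  [35, 40, 27] -> [27, 35, 40] -> [27, 35] -> 0
  [-5, 13, -36, -17, 48, -34, -20] -> [-36, -34, -20, -17, -5, 13, 48] -> [-36, -34] -> 2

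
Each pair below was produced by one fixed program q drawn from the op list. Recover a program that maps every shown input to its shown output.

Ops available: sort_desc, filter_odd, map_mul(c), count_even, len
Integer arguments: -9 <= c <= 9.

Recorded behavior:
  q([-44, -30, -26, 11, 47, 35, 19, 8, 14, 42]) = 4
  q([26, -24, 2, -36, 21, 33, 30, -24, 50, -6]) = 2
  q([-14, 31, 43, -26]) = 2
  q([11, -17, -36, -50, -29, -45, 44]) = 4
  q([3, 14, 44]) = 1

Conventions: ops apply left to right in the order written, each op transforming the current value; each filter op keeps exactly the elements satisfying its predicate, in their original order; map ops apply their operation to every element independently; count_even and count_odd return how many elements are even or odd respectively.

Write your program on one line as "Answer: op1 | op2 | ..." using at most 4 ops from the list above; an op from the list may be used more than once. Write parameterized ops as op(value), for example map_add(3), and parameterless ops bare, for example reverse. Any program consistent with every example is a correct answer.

filter_odd | sort_desc | len

Check, running the answer program on each example:
  [-44, -30, -26, 11, 47, 35, 19, 8, 14, 42] -> [11, 47, 35, 19] -> [47, 35, 19, 11] -> 4
  [26, -24, 2, -36, 21, 33, 30, -24, 50, -6] -> [21, 33] -> [33, 21] -> 2
  [-14, 31, 43, -26] -> [31, 43] -> [43, 31] -> 2
  [11, -17, -36, -50, -29, -45, 44] -> [11, -17, -29, -45] -> [11, -17, -29, -45] -> 4
  [3, 14, 44] -> [3] -> [3] -> 1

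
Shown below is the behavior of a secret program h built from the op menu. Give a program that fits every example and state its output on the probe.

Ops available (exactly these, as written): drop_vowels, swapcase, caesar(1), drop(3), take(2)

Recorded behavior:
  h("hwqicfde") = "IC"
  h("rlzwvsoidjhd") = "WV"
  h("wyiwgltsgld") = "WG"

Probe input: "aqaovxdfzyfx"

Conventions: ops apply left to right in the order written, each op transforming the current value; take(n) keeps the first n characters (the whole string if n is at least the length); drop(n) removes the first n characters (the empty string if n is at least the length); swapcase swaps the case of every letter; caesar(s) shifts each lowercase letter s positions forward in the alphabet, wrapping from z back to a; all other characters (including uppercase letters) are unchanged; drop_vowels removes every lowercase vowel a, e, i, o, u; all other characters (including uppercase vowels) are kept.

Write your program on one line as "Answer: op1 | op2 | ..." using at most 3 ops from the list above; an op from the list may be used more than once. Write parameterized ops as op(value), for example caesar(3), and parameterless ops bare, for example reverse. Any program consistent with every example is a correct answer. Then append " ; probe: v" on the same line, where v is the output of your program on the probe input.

swapcase | drop(3) | take(2) ; probe: "OV"

Check, running the answer program on each example:
  "hwqicfde" -> "HWQICFDE" -> "ICFDE" -> "IC"
  "rlzwvsoidjhd" -> "RLZWVSOIDJHD" -> "WVSOIDJHD" -> "WV"
  "wyiwgltsgld" -> "WYIWGLTSGLD" -> "WGLTSGLD" -> "WG"
  probe: "aqaovxdfzyfx" -> "AQAOVXDFZYFX" -> "OVXDFZYFX" -> "OV"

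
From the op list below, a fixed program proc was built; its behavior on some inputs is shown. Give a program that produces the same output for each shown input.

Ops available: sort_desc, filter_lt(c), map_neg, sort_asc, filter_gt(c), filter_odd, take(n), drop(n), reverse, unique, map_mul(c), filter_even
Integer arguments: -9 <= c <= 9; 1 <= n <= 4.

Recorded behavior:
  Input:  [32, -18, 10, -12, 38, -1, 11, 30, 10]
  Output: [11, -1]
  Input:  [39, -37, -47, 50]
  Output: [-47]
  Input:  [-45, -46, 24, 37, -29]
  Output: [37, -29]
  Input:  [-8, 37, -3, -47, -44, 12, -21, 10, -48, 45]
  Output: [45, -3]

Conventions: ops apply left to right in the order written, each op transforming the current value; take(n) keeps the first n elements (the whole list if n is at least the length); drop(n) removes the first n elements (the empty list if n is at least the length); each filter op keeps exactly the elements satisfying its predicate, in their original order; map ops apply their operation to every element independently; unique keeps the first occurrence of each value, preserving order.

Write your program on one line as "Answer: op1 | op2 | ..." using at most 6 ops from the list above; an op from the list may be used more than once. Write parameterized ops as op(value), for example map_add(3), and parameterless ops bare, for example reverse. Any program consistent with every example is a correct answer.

drop(2) | reverse | sort_asc | filter_odd | reverse | take(2)

Check, running the answer program on each example:
  [32, -18, 10, -12, 38, -1, 11, 30, 10] -> [10, -12, 38, -1, 11, 30, 10] -> [10, 30, 11, -1, 38, -12, 10] -> [-12, -1, 10, 10, 11, 30, 38] -> [-1, 11] -> [11, -1] -> [11, -1]
  [39, -37, -47, 50] -> [-47, 50] -> [50, -47] -> [-47, 50] -> [-47] -> [-47] -> [-47]
  [-45, -46, 24, 37, -29] -> [24, 37, -29] -> [-29, 37, 24] -> [-29, 24, 37] -> [-29, 37] -> [37, -29] -> [37, -29]
  [-8, 37, -3, -47, -44, 12, -21, 10, -48, 45] -> [-3, -47, -44, 12, -21, 10, -48, 45] -> [45, -48, 10, -21, 12, -44, -47, -3] -> [-48, -47, -44, -21, -3, 10, 12, 45] -> [-47, -21, -3, 45] -> [45, -3, -21, -47] -> [45, -3]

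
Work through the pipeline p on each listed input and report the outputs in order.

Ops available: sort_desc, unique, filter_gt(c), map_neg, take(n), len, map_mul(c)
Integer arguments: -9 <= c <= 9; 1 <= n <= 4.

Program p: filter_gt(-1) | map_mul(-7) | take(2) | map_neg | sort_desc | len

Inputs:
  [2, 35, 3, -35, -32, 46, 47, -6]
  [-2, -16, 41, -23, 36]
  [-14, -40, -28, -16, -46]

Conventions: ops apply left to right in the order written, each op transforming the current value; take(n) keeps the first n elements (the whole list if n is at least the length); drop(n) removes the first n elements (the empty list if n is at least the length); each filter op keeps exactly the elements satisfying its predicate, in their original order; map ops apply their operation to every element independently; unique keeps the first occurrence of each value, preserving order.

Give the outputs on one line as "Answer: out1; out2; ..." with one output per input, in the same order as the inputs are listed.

Execution, op by op:
  [2, 35, 3, -35, -32, 46, 47, -6] -> [2, 35, 3, 46, 47] -> [-14, -245, -21, -322, -329] -> [-14, -245] -> [14, 245] -> [245, 14] -> 2
  [-2, -16, 41, -23, 36] -> [41, 36] -> [-287, -252] -> [-287, -252] -> [287, 252] -> [287, 252] -> 2
  [-14, -40, -28, -16, -46] -> [] -> [] -> [] -> [] -> [] -> 0

2; 2; 0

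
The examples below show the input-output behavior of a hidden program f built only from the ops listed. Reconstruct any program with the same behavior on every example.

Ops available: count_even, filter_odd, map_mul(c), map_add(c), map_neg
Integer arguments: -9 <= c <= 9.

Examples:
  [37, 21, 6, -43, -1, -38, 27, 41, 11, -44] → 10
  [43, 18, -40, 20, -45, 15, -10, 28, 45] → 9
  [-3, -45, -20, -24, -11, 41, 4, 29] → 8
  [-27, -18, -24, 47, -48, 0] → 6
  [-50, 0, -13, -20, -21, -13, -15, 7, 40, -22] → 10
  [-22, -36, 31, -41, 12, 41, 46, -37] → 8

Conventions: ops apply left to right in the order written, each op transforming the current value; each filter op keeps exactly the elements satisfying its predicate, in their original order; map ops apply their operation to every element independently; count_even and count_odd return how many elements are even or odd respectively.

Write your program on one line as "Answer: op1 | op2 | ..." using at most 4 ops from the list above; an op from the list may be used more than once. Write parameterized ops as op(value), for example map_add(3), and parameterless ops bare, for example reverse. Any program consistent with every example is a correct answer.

map_add(-3) | map_mul(-8) | map_neg | count_even

Check, running the answer program on each example:
  [37, 21, 6, -43, -1, -38, 27, 41, 11, -44] -> [34, 18, 3, -46, -4, -41, 24, 38, 8, -47] -> [-272, -144, -24, 368, 32, 328, -192, -304, -64, 376] -> [272, 144, 24, -368, -32, -328, 192, 304, 64, -376] -> 10
  [43, 18, -40, 20, -45, 15, -10, 28, 45] -> [40, 15, -43, 17, -48, 12, -13, 25, 42] -> [-320, -120, 344, -136, 384, -96, 104, -200, -336] -> [320, 120, -344, 136, -384, 96, -104, 200, 336] -> 9
  [-3, -45, -20, -24, -11, 41, 4, 29] -> [-6, -48, -23, -27, -14, 38, 1, 26] -> [48, 384, 184, 216, 112, -304, -8, -208] -> [-48, -384, -184, -216, -112, 304, 8, 208] -> 8
  [-27, -18, -24, 47, -48, 0] -> [-30, -21, -27, 44, -51, -3] -> [240, 168, 216, -352, 408, 24] -> [-240, -168, -216, 352, -408, -24] -> 6
  [-50, 0, -13, -20, -21, -13, -15, 7, 40, -22] -> [-53, -3, -16, -23, -24, -16, -18, 4, 37, -25] -> [424, 24, 128, 184, 192, 128, 144, -32, -296, 200] -> [-424, -24, -128, -184, -192, -128, -144, 32, 296, -200] -> 10
  [-22, -36, 31, -41, 12, 41, 46, -37] -> [-25, -39, 28, -44, 9, 38, 43, -40] -> [200, 312, -224, 352, -72, -304, -344, 320] -> [-200, -312, 224, -352, 72, 304, 344, -320] -> 8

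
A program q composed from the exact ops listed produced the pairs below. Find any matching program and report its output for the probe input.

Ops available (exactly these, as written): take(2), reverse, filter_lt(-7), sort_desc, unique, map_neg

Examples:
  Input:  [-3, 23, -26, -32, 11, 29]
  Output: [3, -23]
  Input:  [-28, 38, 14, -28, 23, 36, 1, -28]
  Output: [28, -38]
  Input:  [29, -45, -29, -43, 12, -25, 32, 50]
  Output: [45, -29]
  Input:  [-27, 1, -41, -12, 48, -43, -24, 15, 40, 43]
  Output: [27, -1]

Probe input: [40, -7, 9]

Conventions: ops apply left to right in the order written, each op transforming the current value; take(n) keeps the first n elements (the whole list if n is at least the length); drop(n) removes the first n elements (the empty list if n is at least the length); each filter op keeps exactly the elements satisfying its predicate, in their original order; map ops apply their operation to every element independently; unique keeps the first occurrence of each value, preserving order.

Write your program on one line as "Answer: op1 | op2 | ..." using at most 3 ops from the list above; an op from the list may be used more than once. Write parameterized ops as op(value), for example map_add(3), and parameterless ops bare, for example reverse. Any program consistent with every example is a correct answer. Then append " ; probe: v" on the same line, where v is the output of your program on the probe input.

take(2) | map_neg | sort_desc ; probe: [7, -40]

Check, running the answer program on each example:
  [-3, 23, -26, -32, 11, 29] -> [-3, 23] -> [3, -23] -> [3, -23]
  [-28, 38, 14, -28, 23, 36, 1, -28] -> [-28, 38] -> [28, -38] -> [28, -38]
  [29, -45, -29, -43, 12, -25, 32, 50] -> [29, -45] -> [-29, 45] -> [45, -29]
  [-27, 1, -41, -12, 48, -43, -24, 15, 40, 43] -> [-27, 1] -> [27, -1] -> [27, -1]
  probe: [40, -7, 9] -> [40, -7] -> [-40, 7] -> [7, -40]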